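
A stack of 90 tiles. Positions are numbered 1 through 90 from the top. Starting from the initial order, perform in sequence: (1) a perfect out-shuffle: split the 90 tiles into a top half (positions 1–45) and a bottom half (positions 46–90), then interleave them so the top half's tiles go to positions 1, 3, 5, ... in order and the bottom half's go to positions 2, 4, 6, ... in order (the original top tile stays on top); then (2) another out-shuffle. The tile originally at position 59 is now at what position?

Track the tile from position 59 forward through each operation:
  after op 1 (out-shuffle): 59 → 28
  after op 2 (out-shuffle): 28 → 55

55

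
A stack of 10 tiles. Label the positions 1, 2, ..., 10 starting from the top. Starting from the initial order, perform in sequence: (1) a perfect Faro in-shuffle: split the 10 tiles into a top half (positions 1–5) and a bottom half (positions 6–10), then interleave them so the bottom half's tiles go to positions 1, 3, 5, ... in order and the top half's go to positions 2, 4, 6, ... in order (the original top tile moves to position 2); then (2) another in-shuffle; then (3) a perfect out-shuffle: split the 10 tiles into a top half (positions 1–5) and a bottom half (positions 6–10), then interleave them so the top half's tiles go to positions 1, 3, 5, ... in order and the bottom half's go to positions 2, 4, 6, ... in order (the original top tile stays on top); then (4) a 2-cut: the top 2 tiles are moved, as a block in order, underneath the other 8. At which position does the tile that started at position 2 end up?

4

Track the tile from position 2 forward through each operation:
  after op 1 (in-shuffle): 2 → 4
  after op 2 (in-shuffle): 4 → 8
  after op 3 (out-shuffle): 8 → 6
  after op 4 (cut 2): 6 → 4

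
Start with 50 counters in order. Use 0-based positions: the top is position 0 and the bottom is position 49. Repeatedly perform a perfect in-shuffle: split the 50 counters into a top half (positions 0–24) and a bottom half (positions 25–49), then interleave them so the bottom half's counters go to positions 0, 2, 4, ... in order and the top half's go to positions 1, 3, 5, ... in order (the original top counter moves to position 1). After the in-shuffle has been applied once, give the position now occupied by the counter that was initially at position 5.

Track the counter's position through each in-shuffle:
5 → 11

11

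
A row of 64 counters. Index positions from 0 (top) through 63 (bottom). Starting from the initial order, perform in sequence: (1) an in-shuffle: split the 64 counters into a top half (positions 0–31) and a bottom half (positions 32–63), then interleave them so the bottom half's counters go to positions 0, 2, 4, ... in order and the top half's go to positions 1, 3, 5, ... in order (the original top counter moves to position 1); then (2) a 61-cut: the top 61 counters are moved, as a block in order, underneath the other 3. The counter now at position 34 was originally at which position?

15

Undo the operations in reverse order, starting from position 34:
  undo op 2 (cut 61): 34 ← 31
  undo op 1 (in-shuffle, from top half): 31 ← 15
So the counter at position 34 came from original position 15.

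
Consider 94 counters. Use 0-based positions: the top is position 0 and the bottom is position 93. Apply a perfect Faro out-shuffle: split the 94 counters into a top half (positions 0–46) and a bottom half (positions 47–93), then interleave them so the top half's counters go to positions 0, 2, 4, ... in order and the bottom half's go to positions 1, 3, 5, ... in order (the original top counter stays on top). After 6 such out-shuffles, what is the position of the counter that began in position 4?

Track the counter's position through each out-shuffle:
4 → 8 → 16 → 32 → 64 → 35 → 70

70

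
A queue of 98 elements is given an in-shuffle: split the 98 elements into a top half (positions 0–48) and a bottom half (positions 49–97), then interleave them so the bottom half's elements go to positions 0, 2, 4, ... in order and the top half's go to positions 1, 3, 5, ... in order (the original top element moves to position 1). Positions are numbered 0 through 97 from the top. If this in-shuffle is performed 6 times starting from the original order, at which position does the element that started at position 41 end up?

Track the element's position through each in-shuffle:
41 → 83 → 68 → 38 → 77 → 56 → 14

14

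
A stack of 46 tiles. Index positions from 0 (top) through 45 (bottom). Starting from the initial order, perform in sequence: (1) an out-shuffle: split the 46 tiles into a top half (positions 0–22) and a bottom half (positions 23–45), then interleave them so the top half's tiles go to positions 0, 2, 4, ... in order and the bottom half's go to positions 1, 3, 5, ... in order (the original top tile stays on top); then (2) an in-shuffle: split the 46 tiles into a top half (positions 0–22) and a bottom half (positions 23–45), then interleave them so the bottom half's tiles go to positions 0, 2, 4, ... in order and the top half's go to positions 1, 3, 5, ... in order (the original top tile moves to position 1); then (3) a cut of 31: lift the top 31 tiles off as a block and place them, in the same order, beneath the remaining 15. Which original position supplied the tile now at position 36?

5

Undo the operations in reverse order, starting from position 36:
  undo op 3 (cut 31): 36 ← 21
  undo op 2 (in-shuffle, from top half): 21 ← 10
  undo op 1 (out-shuffle, from top half): 10 ← 5
So the tile at position 36 came from original position 5.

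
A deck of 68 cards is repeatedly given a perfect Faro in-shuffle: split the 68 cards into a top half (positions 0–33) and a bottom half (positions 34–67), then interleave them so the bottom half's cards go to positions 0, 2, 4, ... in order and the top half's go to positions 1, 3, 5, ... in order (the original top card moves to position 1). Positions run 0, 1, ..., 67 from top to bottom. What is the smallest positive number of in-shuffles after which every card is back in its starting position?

The in-shuffle permutes the 68 positions with cycle lengths [2, 11, 11, 22, 22].
Every card is home exactly when every cycle has completed a whole number of laps, i.e. after lcm(2, 11, 22) = 22 in-shuffles.

22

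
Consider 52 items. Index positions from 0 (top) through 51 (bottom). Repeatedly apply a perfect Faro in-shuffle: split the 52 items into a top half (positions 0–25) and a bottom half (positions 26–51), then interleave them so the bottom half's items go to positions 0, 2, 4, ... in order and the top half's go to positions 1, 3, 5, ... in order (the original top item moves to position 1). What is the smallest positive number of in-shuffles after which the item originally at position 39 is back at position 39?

52

Follow position 39 under repeated in-shuffles:
39 → 26 → 0 → 1 → 3 → 7 → 15 → 31 → ... → 39 (length 52)
It first returns after 52 in-shuffles.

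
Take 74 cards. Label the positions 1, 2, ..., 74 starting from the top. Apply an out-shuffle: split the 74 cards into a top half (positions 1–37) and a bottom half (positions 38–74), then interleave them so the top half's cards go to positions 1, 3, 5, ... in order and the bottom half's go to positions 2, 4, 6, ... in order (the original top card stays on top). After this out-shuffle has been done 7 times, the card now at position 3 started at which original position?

9

Work backwards from position 3, undoing one out-shuffle at a time:
3 ← 2 ← 38 ← 56 ← 65 ← 33 ← 17 ← 9
So the card now at position 3 started at position 9.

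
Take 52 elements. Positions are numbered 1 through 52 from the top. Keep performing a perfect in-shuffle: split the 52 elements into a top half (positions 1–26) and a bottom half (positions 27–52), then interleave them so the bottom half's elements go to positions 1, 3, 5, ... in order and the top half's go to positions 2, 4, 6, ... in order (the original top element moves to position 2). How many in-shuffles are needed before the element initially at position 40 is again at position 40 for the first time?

Follow position 40 under repeated in-shuffles:
40 → 27 → 1 → 2 → 4 → 8 → 16 → 32 → ... → 40 (length 52)
It first returns after 52 in-shuffles.

52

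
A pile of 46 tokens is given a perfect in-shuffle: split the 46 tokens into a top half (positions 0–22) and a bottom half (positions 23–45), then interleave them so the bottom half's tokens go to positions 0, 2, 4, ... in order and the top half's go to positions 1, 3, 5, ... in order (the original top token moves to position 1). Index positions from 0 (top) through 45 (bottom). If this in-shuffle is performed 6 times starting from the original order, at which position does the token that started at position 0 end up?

Track the token's position through each in-shuffle:
0 → 1 → 3 → 7 → 15 → 31 → 16

16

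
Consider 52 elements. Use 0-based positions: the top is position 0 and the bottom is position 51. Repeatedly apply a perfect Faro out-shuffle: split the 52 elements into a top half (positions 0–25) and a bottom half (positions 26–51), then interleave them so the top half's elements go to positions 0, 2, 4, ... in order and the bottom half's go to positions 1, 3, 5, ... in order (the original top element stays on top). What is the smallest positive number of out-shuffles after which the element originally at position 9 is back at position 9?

8

Follow position 9 under repeated out-shuffles:
9 → 18 → 36 → 21 → 42 → 33 → 15 → 30 → 9
It first returns after 8 out-shuffles.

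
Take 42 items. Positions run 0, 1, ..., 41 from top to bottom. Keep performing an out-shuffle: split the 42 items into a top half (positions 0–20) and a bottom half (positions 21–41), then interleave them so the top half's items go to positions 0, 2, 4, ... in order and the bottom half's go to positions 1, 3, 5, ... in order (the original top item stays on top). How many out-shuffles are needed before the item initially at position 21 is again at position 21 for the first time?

Follow position 21 under repeated out-shuffles:
21 → 1 → 2 → 4 → 8 → 16 → 32 → 23 → 5 → 10 → 20 → 40 → 39 → 37 → 33 → 25 → 9 → 18 → 36 → 31 → 21
It first returns after 20 out-shuffles.

20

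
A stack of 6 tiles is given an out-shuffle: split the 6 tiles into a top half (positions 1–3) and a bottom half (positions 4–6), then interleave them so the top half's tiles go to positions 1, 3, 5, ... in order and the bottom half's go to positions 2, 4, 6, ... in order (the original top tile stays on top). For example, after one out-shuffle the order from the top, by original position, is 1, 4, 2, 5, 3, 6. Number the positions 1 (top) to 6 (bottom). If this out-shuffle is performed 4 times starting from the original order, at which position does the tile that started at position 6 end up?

6

Position 6 is a fixed point of every out-shuffle, so the tile never moves.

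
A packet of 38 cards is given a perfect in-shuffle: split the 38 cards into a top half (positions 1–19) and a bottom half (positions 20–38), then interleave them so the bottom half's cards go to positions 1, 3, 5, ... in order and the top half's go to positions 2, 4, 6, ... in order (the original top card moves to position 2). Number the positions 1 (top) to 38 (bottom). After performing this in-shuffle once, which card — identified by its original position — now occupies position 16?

Work backwards from position 16, undoing one in-shuffle at a time:
16 ← 8
So the card now at position 16 started at position 8.

8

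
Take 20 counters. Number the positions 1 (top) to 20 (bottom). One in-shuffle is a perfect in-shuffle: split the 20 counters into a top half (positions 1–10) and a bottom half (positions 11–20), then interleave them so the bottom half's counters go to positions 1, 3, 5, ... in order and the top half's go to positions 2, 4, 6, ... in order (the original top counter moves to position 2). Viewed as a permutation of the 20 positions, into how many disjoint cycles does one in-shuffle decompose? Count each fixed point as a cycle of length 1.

Trace each unvisited position around until it returns:
(1 2 4 8 16 11) (3 6 12) (5 10 20 19 17 13) (7 14) (9 18 15)
5 cycles in total.

5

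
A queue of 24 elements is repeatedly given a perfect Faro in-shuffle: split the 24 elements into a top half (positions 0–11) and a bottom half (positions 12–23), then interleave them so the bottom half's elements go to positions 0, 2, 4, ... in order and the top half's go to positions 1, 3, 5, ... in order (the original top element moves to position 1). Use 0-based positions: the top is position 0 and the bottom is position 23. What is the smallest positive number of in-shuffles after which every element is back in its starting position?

20

The in-shuffle permutes the 24 positions with cycle lengths [4, 20].
Every element is home exactly when every cycle has completed a whole number of laps, i.e. after lcm(4, 20) = 20 in-shuffles.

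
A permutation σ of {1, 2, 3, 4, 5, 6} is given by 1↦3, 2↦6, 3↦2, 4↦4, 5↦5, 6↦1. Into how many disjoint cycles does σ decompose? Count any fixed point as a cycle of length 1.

3

Cycle decomposition: (1 3 2 6) (4) (5).
3 cycles.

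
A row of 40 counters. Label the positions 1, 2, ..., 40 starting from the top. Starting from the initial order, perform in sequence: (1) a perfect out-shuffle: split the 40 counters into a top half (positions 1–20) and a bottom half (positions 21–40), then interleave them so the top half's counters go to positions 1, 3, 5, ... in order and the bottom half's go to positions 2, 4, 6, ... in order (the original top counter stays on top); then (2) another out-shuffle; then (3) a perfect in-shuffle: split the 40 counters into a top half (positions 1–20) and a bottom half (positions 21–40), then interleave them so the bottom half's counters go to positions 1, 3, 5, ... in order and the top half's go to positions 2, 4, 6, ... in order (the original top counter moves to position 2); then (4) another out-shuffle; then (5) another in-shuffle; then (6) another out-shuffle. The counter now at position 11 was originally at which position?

Undo the operations in reverse order, starting from position 11:
  undo op 6 (out-shuffle, from top half): 11 ← 6
  undo op 5 (in-shuffle, from top half): 6 ← 3
  undo op 4 (out-shuffle, from top half): 3 ← 2
  undo op 3 (in-shuffle, from top half): 2 ← 1
  undo op 2 (out-shuffle, from top half): 1 ← 1
  undo op 1 (out-shuffle, from top half): 1 ← 1
So the counter at position 11 came from original position 1.

1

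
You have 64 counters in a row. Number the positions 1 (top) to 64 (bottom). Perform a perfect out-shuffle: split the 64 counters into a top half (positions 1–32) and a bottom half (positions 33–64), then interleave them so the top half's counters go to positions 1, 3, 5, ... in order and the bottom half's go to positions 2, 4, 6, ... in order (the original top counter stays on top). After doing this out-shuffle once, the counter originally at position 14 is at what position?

Track the counter's position through each out-shuffle:
14 → 27

27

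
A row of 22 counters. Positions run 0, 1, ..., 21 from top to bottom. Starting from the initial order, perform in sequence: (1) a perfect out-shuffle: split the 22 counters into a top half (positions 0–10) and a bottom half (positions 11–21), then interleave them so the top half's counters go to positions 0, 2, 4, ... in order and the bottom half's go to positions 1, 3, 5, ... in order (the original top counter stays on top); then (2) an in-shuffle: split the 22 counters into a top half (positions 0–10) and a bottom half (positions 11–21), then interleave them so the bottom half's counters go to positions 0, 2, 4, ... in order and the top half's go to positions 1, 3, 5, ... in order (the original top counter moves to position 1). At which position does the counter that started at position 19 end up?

Track the counter from position 19 forward through each operation:
  after op 1 (out-shuffle): 19 → 17
  after op 2 (in-shuffle): 17 → 12

12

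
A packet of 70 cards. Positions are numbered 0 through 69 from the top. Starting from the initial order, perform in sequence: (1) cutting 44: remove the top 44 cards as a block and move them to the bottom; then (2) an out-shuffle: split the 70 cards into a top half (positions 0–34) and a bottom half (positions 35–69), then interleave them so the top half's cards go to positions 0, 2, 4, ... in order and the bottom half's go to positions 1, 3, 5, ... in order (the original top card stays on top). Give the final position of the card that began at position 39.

61

Track the card from position 39 forward through each operation:
  after op 1 (cut 44): 39 → 65
  after op 2 (out-shuffle): 65 → 61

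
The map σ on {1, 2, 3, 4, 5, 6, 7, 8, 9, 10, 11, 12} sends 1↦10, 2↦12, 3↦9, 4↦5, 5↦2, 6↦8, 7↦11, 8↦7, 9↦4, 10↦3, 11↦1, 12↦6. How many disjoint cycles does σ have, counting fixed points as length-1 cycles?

Cycle decomposition: (1 10 3 9 4 5 2 12 6 8 7 11).
1 cycle.

1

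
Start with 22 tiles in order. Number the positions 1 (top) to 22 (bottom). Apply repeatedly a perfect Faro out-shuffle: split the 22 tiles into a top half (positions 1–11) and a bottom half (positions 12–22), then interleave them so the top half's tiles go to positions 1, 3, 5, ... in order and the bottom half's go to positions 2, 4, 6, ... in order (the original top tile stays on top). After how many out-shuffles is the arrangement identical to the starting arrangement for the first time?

The out-shuffle permutes the 22 positions with cycle lengths [1, 1, 2, 3, 3, 6, 6].
Every tile is home exactly when every cycle has completed a whole number of laps, i.e. after lcm(1, 2, 3, 6) = 6 out-shuffles.

6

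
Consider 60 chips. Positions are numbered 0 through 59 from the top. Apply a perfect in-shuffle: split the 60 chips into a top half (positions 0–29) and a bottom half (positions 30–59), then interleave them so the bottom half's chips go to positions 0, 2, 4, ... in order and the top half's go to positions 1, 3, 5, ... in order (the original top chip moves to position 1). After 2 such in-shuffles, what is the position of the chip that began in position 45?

0

Track the chip's position through each in-shuffle:
45 → 30 → 0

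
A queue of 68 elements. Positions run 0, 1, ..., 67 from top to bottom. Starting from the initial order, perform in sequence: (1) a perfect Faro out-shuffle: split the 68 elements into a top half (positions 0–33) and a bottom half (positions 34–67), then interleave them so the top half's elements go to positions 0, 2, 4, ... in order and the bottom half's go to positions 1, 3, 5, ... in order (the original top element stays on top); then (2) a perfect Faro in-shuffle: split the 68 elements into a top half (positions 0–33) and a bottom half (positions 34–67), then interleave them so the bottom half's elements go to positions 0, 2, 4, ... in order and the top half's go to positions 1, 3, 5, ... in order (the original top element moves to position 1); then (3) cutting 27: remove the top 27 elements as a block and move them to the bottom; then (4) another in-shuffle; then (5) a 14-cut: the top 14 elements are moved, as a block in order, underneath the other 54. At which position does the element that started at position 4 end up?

34

Track the element from position 4 forward through each operation:
  after op 1 (out-shuffle): 4 → 8
  after op 2 (in-shuffle): 8 → 17
  after op 3 (cut 27): 17 → 58
  after op 4 (in-shuffle): 58 → 48
  after op 5 (cut 14): 48 → 34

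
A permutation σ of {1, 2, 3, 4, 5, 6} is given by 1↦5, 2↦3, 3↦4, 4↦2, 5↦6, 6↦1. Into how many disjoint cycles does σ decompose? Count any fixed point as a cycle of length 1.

2

Cycle decomposition: (1 5 6) (2 3 4).
2 cycles.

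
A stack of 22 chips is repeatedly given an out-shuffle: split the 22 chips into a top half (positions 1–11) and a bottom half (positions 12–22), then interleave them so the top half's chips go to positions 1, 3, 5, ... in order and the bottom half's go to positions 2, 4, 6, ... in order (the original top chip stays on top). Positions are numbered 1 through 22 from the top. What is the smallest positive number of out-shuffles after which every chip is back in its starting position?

6

The out-shuffle permutes the 22 positions with cycle lengths [1, 1, 2, 3, 3, 6, 6].
Every chip is home exactly when every cycle has completed a whole number of laps, i.e. after lcm(1, 2, 3, 6) = 6 out-shuffles.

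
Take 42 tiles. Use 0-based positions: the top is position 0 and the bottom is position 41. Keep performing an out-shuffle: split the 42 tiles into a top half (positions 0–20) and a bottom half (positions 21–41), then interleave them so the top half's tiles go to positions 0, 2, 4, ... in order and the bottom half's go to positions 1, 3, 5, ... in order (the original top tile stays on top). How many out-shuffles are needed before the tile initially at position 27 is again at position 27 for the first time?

20

Follow position 27 under repeated out-shuffles:
27 → 13 → 26 → 11 → 22 → 3 → 6 → 12 → 24 → 7 → 14 → 28 → 15 → 30 → 19 → 38 → 35 → 29 → 17 → 34 → 27
It first returns after 20 out-shuffles.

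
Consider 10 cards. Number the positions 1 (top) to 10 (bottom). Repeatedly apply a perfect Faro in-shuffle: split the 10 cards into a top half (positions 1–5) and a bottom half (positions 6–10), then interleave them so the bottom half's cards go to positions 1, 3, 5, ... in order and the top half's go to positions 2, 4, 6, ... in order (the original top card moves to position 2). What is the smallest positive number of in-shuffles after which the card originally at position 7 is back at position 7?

10

Follow position 7 under repeated in-shuffles:
7 → 3 → 6 → 1 → 2 → 4 → 8 → 5 → 10 → 9 → 7
It first returns after 10 in-shuffles.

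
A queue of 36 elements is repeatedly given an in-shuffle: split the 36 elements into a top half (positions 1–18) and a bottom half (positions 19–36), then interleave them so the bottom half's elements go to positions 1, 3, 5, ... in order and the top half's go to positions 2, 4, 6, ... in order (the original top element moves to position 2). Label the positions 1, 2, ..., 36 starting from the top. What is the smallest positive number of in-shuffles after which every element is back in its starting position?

The in-shuffle permutes the 36 positions with cycle lengths [36].
Every element is home exactly when every cycle has completed a whole number of laps, i.e. after lcm(36) = 36 in-shuffles.

36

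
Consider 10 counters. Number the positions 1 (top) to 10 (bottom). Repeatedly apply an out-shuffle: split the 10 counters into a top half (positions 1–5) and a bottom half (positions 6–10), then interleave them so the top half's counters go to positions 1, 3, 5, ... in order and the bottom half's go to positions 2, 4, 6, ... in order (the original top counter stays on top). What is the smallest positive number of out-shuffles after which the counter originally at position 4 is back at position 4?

2

Follow position 4 under repeated out-shuffles:
4 → 7 → 4
It first returns after 2 out-shuffles.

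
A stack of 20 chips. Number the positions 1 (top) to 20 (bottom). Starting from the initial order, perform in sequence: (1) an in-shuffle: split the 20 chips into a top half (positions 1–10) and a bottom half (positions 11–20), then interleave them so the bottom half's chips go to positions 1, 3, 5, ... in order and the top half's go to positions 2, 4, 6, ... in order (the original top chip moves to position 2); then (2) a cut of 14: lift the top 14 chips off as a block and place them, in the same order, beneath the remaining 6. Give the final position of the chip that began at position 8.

Track the chip from position 8 forward through each operation:
  after op 1 (in-shuffle): 8 → 16
  after op 2 (cut 14): 16 → 2

2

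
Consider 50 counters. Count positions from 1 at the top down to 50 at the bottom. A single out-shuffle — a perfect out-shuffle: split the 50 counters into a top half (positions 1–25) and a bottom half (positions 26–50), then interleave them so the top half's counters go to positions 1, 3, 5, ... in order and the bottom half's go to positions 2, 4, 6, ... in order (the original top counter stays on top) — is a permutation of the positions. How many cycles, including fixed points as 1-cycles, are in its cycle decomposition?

6

Trace each unvisited position around until it returns:
(1) (2 3 5 9 17 33 ... len 21) (4 7 13 25 49 48 ... len 21) (8 15 29) (22 43 36) (50)
6 cycles in total.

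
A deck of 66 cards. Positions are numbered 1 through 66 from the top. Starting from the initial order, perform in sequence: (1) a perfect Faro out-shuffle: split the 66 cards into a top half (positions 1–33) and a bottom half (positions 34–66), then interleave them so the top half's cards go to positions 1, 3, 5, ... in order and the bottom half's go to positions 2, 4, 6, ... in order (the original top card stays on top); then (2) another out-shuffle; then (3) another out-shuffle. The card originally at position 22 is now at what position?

Track the card from position 22 forward through each operation:
  after op 1 (out-shuffle): 22 → 43
  after op 2 (out-shuffle): 43 → 20
  after op 3 (out-shuffle): 20 → 39

39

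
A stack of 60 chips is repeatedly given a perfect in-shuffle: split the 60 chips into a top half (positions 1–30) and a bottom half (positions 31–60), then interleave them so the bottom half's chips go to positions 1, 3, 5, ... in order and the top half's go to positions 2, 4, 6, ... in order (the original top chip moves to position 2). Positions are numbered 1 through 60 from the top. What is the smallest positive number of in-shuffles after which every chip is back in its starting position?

60

The in-shuffle permutes the 60 positions with cycle lengths [60].
Every chip is home exactly when every cycle has completed a whole number of laps, i.e. after lcm(60) = 60 in-shuffles.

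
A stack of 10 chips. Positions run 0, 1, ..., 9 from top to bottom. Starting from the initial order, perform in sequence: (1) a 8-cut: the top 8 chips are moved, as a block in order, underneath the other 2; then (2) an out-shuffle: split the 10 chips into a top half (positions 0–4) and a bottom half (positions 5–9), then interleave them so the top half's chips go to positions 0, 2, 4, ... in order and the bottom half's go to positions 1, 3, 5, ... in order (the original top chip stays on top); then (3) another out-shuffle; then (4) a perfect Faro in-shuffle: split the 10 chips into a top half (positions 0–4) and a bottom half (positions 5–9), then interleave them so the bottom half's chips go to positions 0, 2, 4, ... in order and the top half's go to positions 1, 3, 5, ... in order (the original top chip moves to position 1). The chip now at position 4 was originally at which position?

2

Undo the operations in reverse order, starting from position 4:
  undo op 4 (in-shuffle, from bottom half): 4 ← 7
  undo op 3 (out-shuffle, from bottom half): 7 ← 8
  undo op 2 (out-shuffle, from top half): 8 ← 4
  undo op 1 (cut 8): 4 ← 2
So the chip at position 4 came from original position 2.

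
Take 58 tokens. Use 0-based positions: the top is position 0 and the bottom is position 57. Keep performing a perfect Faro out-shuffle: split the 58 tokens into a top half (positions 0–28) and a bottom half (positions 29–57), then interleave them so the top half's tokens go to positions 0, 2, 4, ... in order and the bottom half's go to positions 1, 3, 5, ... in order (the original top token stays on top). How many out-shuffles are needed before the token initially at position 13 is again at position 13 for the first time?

Follow position 13 under repeated out-shuffles:
13 → 26 → 52 → 47 → 37 → 17 → 34 → 11 → 22 → 44 → 31 → 5 → 10 → 20 → 40 → 23 → 46 → 35 → 13
It first returns after 18 out-shuffles.

18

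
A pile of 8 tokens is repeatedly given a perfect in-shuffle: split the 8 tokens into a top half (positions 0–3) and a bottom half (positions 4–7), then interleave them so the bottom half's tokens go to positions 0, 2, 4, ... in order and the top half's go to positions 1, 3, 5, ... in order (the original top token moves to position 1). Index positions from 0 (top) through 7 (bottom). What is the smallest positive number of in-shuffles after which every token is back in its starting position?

6

The in-shuffle permutes the 8 positions with cycle lengths [2, 6].
Every token is home exactly when every cycle has completed a whole number of laps, i.e. after lcm(2, 6) = 6 in-shuffles.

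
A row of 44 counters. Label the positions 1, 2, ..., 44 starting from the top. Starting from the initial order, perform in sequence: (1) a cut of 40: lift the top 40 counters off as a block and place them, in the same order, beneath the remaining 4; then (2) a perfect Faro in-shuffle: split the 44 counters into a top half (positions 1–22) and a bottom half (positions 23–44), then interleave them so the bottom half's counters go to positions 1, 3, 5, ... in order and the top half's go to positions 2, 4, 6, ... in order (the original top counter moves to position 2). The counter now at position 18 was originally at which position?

5

Undo the operations in reverse order, starting from position 18:
  undo op 2 (in-shuffle, from top half): 18 ← 9
  undo op 1 (cut 40): 9 ← 5
So the counter at position 18 came from original position 5.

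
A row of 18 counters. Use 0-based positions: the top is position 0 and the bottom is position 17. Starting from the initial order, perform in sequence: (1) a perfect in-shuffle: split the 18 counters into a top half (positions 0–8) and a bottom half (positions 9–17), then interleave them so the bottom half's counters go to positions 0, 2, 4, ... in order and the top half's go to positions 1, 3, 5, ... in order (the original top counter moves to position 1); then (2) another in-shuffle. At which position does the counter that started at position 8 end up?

Track the counter from position 8 forward through each operation:
  after op 1 (in-shuffle): 8 → 17
  after op 2 (in-shuffle): 17 → 16

16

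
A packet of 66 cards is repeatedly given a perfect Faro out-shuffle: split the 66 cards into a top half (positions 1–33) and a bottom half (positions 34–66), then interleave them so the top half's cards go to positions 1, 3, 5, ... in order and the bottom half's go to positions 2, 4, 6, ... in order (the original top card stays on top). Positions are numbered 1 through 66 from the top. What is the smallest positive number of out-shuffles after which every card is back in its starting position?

The out-shuffle permutes the 66 positions with cycle lengths [1, 1, 4, 12, 12, 12, 12, 12].
Every card is home exactly when every cycle has completed a whole number of laps, i.e. after lcm(1, 4, 12) = 12 out-shuffles.

12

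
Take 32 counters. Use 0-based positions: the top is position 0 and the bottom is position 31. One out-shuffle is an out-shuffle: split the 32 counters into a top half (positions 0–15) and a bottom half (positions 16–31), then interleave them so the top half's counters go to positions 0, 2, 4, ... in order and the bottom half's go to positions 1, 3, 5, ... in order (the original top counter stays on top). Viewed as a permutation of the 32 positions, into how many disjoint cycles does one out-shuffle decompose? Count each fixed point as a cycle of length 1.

Trace each unvisited position around until it returns:
(0) (1 2 4 8 16) (3 6 12 24 17) (5 10 20 9 18) (7 14 28 25 19) (11 22 13 26 21) (15 30 29 27 23) (31)
8 cycles in total.

8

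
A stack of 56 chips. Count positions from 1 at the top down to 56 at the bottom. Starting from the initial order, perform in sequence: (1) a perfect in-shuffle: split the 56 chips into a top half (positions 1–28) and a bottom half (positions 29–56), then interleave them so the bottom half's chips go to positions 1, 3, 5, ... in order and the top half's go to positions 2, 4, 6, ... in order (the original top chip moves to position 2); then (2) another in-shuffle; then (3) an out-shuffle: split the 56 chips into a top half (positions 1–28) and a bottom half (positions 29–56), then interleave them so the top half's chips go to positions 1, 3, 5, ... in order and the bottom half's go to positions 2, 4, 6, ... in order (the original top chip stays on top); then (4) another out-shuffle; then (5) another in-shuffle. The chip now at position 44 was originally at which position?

Undo the operations in reverse order, starting from position 44:
  undo op 5 (in-shuffle, from top half): 44 ← 22
  undo op 4 (out-shuffle, from bottom half): 22 ← 39
  undo op 3 (out-shuffle, from top half): 39 ← 20
  undo op 2 (in-shuffle, from top half): 20 ← 10
  undo op 1 (in-shuffle, from top half): 10 ← 5
So the chip at position 44 came from original position 5.

5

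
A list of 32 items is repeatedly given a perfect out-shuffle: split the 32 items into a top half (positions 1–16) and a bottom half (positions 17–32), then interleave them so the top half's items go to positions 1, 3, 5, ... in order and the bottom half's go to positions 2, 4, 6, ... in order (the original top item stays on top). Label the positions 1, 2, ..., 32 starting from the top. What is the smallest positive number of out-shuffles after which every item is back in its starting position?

5

The out-shuffle permutes the 32 positions with cycle lengths [1, 1, 5, 5, 5, 5, 5, 5].
Every item is home exactly when every cycle has completed a whole number of laps, i.e. after lcm(1, 5) = 5 out-shuffles.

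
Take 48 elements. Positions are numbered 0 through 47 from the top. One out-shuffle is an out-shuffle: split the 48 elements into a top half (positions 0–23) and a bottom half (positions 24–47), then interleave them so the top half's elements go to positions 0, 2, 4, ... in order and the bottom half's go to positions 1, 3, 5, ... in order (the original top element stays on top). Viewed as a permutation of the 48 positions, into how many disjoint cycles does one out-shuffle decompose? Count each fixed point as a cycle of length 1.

4

Trace each unvisited position around until it returns:
(0) (1 2 4 8 16 32 ... len 23) (5 10 20 40 33 19 ... len 23) (47)
4 cycles in total.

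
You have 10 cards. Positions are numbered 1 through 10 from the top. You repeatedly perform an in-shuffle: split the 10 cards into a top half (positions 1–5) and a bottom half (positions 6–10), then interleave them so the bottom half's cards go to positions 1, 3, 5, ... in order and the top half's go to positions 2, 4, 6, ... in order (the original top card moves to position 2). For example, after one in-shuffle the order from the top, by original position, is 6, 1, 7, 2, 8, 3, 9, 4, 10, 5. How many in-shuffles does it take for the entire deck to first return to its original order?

The in-shuffle permutes the 10 positions with cycle lengths [10].
Every card is home exactly when every cycle has completed a whole number of laps, i.e. after lcm(10) = 10 in-shuffles.

10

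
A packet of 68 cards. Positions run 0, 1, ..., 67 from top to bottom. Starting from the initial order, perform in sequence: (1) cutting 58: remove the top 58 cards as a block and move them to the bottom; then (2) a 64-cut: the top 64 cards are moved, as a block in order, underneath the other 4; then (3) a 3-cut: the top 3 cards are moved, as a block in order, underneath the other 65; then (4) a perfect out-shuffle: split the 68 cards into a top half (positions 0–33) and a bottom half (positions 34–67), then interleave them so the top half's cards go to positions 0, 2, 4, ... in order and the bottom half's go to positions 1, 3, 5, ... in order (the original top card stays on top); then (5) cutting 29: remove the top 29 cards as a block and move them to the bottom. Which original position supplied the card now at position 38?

56

Undo the operations in reverse order, starting from position 38:
  undo op 5 (cut 29): 38 ← 67
  undo op 4 (out-shuffle, from bottom half): 67 ← 67
  undo op 3 (cut 3): 67 ← 2
  undo op 2 (cut 64): 2 ← 66
  undo op 1 (cut 58): 66 ← 56
So the card at position 38 came from original position 56.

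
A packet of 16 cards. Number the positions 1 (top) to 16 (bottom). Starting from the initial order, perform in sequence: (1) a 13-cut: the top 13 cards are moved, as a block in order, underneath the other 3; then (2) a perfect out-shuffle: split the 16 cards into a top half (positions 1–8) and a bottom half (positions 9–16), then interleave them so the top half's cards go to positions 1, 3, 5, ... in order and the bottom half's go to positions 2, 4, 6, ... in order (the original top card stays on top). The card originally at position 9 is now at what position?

Track the card from position 9 forward through each operation:
  after op 1 (cut 13): 9 → 12
  after op 2 (out-shuffle): 12 → 8

8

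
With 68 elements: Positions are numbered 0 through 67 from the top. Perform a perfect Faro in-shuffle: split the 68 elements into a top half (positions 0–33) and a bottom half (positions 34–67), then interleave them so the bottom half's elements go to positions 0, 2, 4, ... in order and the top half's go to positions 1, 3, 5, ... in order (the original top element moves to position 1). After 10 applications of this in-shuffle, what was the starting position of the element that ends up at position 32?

Work backwards from position 32, undoing one in-shuffle at a time:
32 ← 50 ← 59 ← 29 ← 14 ← 41 ← 20 ← 44 ← 56 ← 62 ← 65
So the element now at position 32 started at position 65.

65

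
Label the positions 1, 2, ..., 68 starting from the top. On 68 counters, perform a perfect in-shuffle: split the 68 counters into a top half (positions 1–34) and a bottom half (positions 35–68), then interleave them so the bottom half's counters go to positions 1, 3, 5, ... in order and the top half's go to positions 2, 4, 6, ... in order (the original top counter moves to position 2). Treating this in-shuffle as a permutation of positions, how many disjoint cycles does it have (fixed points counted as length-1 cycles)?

Trace each unvisited position around until it returns:
(1 2 4 8 16 32 ... len 22) (3 6 12 24 48 27 ... len 11) (5 10 20 40 11 22 ... len 22) (15 30 60 51 33 66 ... len 11) (23 46)
5 cycles in total.

5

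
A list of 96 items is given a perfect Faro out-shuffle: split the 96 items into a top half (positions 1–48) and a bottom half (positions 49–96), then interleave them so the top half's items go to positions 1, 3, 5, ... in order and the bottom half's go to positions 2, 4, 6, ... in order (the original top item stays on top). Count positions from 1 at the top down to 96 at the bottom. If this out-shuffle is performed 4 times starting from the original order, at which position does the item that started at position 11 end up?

66

Track the item's position through each out-shuffle:
11 → 21 → 41 → 81 → 66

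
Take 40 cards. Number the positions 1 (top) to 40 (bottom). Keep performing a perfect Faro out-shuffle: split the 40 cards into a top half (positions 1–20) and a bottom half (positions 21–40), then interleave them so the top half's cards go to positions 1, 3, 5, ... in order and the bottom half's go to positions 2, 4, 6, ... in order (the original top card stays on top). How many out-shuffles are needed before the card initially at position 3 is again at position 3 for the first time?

Follow position 3 under repeated out-shuffles:
3 → 5 → 9 → 17 → 33 → 26 → 12 → 23 → 6 → 11 → 21 → 2 → 3
It first returns after 12 out-shuffles.

12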